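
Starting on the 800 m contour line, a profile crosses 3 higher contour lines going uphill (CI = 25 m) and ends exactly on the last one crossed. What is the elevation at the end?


elevation = 800 + 3 * 25 = 875 m

875 m


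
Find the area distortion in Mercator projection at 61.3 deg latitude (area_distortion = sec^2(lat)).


area_distortion = 1/cos^2(61.3) = 4.336

4.336


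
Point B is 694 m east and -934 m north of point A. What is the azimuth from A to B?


az = atan2(694, -934) = 143.4 deg
adjusted to 0-360: 143.4 degrees

143.4 degrees


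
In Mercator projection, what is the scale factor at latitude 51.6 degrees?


SF = 1 / cos(51.6) = 1 / 0.621148 = 1.61

1.61


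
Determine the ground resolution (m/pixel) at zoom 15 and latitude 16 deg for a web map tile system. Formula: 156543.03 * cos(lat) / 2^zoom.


res = 156543.03 * cos(16) / 2^15 = 156543.03 * 0.9612617 / 32768 = 4.59 m/pixel

4.59 m/pixel


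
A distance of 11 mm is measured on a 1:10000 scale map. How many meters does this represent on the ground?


ground = 11 mm * 10000 / 1000 = 110.0 m

110.0 m


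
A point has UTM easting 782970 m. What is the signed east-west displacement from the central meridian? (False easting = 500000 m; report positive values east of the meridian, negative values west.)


displacement = 782970 - 500000 = 282970 m

282970 m


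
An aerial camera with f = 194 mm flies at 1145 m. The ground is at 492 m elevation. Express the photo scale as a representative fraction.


scale = f / (H - h) = 194 mm / 653 m = 194 / 653000 = 1:3366

1:3366


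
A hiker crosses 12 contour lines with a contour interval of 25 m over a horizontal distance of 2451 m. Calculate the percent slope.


elevation change = 12 * 25 = 300 m
slope = 300 / 2451 * 100 = 12.2%

12.2%


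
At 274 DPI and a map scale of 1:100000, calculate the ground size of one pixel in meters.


pixel_cm = 2.54 / 274 ≈ 0.00927 cm
ground = pixel_cm * 100000 / 100 = 2.54 * 100000 / (274 * 100) = 254000 / 27400 ≈ 9.27 m

9.27 m


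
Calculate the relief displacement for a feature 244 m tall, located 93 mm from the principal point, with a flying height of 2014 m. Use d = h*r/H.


d = h * r / H = 244 * 93 / 2014 = 11.27 mm

11.27 mm


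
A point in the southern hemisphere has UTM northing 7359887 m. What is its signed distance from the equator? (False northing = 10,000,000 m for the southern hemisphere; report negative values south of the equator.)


For southern: actual = 7359887 - 10000000 = -2640113 m

-2640113 m


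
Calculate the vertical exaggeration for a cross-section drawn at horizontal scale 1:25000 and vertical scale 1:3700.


VE = horizontal_scale / vertical_scale = 25000 / 3700 ≈ 6.8

6.8x


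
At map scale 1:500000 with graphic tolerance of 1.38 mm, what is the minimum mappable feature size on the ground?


ground = 1.38 mm * 500000 / 1000 = 690.0 m

690.0 m


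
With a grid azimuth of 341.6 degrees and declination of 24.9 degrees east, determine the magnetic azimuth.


magnetic azimuth = grid azimuth - declination (east +ve)
mag_az = 341.6 - 24.9 = 316.7 degrees

316.7 degrees


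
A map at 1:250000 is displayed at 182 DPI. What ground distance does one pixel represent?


pixel_cm = 2.54 / 182 ≈ 0.013956 cm
ground = pixel_cm * 250000 / 100 = 2.54 * 250000 / (182 * 100) = 635000 / 18200 ≈ 34.89 m

34.89 m


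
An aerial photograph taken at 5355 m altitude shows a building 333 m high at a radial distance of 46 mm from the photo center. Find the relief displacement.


d = h * r / H = 333 * 46 / 5355 = 2.86 mm

2.86 mm


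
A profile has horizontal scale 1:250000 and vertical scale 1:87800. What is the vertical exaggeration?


VE = horizontal_scale / vertical_scale = 250000 / 87800 ≈ 2.8

2.8x


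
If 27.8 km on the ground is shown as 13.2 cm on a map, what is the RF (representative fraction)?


ground = 27.8 km = 2780000 cm; RF denominator = ground / map = 2780000 / 13.2 ≈ 210606; RF = 1:210606

1:210606


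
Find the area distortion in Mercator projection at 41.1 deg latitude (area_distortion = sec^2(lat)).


area_distortion = 1/cos^2(41.1) = 1.761

1.761


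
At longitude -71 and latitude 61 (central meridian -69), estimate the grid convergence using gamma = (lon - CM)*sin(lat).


gamma = (-71 - -69) * sin(61) = -2 * 0.87462 = -1.749 degrees

-1.749 degrees


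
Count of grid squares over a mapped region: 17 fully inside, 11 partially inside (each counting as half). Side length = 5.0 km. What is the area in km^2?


effective squares = 17 + 11 * 0.5 = 22.5
area = 22.5 * 25.0 = 562.5 km^2

562.5 km^2


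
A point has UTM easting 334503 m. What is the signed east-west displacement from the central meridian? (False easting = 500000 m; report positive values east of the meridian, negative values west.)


displacement = 334503 - 500000 = -165497 m

-165497 m


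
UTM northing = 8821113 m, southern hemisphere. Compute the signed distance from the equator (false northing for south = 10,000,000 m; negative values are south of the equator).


For southern: actual = 8821113 - 10000000 = -1178887 m

-1178887 m


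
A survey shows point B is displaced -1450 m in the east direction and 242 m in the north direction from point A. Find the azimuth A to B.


az = atan2(-1450, 242) = -80.5 deg
adjusted to 0-360: 279.5 degrees

279.5 degrees


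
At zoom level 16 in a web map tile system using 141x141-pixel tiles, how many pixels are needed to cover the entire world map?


tiles per axis = 2^16 = 65536
total tiles = 65536^2 = 4294967296
pixels per axis = 65536 * 141 = 9240576
total pixels = 9240576^2 = 85388244811776

85388244811776 pixels


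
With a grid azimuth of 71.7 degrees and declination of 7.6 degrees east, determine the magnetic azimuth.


magnetic azimuth = grid azimuth - declination (east +ve)
mag_az = 71.7 - 7.6 = 64.1 degrees

64.1 degrees


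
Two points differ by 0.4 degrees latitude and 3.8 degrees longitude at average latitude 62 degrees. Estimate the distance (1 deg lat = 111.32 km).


dlat_km = 0.4 * 111.32 = 44.528
dlon_km = 3.8 * 111.32 * cos(62) ≈ 198.594
dist = sqrt(44.528^2 + 198.594^2) ≈ 203.5 km

203.5 km


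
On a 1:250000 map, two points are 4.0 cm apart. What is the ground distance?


ground = 4.0 cm * 250000 / 100 = 10000.0 m = 10.0 km

10.0 km


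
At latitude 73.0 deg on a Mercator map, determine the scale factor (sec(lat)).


SF = 1 / cos(73.0) = 1 / 0.292372 = 3.42

3.42


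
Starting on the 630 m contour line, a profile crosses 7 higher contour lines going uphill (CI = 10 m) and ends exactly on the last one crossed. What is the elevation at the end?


elevation = 630 + 7 * 10 = 700 m

700 m


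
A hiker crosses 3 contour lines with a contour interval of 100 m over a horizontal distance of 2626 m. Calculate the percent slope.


elevation change = 3 * 100 = 300 m
slope = 300 / 2626 * 100 = 11.4%

11.4%


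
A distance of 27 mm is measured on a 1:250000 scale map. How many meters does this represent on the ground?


ground = 27 mm * 250000 / 1000 = 6750.0 m

6750.0 m


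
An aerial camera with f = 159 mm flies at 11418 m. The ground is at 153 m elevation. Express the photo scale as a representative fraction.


scale = f / (H - h) = 159 mm / 11265 m = 159 / 11265000 = 1:70849

1:70849


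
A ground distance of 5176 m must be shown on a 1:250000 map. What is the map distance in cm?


map_cm = 5176 * 100 / 250000 = 2.0704 cm ≈ 2.07 cm

2.07 cm


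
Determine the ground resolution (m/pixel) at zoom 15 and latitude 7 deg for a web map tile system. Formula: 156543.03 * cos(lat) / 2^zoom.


res = 156543.03 * cos(7) / 2^15 = 156543.03 * 0.99254615 / 32768 = 4.74 m/pixel

4.74 m/pixel


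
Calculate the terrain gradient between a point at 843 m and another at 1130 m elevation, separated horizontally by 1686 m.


gradient = (1130 - 843) / 1686 = 287 / 1686 = 0.1702

0.1702


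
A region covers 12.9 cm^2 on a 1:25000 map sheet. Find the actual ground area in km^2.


ground_area = 12.9 * (25000/100)^2 = 806250.0 m^2 = 0.80625 km^2 ≈ 0.806 km^2

0.806 km^2


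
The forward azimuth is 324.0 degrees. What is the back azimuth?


back azimuth = (324.0 + 180) mod 360 = 144.0 degrees

144.0 degrees


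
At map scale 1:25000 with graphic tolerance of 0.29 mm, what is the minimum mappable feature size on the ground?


ground = 0.29 mm * 25000 / 1000 = 7.25 m

7.25 m


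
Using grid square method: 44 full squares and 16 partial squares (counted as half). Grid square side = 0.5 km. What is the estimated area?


effective squares = 44 + 16 * 0.5 = 52.0
area = 52.0 * 0.25 = 13.0 km^2

13.0 km^2


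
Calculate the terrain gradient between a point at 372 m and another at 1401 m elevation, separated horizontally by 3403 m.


gradient = (1401 - 372) / 3403 = 1029 / 3403 = 0.3024

0.3024


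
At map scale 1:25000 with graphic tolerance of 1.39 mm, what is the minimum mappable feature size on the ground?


ground = 1.39 mm * 25000 / 1000 = 34.75 m

34.75 m


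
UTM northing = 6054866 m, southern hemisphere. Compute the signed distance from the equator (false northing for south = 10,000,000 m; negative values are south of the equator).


For southern: actual = 6054866 - 10000000 = -3945134 m

-3945134 m


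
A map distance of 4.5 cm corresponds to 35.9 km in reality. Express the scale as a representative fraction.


ground = 35.9 km = 3590000 cm; RF denominator = ground / map = 3590000 / 4.5 ≈ 797778; RF = 1:797778

1:797778


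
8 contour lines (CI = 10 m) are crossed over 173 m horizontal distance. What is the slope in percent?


elevation change = 8 * 10 = 80 m
slope = 80 / 173 * 100 = 46.2%

46.2%


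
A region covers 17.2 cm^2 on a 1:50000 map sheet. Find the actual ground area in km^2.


ground_area = 17.2 * (50000/100)^2 = 4300000.0 m^2 = 4.3 km^2

4.3 km^2


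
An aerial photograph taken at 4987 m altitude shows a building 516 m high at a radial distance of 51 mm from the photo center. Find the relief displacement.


d = h * r / H = 516 * 51 / 4987 = 5.28 mm

5.28 mm


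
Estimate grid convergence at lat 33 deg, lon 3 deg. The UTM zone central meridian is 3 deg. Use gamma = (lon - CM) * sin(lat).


gamma = (3 - 3) * sin(33) = 0 * 0.544639 = 0.0 degrees

0.0 degrees


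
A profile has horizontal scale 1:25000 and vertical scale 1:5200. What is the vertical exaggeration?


VE = horizontal_scale / vertical_scale = 25000 / 5200 ≈ 4.8

4.8x


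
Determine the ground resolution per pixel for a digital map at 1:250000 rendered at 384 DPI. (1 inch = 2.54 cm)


pixel_cm = 2.54 / 384 ≈ 0.006615 cm
ground = pixel_cm * 250000 / 100 = 2.54 * 250000 / (384 * 100) = 635000 / 38400 ≈ 16.54 m

16.54 m


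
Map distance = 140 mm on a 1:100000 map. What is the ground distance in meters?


ground = 140 mm * 100000 / 1000 = 14000.0 m

14000.0 m


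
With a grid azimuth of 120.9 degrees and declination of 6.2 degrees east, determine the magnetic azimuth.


magnetic azimuth = grid azimuth - declination (east +ve)
mag_az = 120.9 - 6.2 = 114.7 degrees

114.7 degrees


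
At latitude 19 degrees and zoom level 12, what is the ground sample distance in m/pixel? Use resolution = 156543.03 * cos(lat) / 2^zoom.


res = 156543.03 * cos(19) / 2^12 = 156543.03 * 0.94551858 / 4096 = 36.14 m/pixel

36.14 m/pixel


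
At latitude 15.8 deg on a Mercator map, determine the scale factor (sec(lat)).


SF = 1 / cos(15.8) = 1 / 0.962218 = 1.039

1.039


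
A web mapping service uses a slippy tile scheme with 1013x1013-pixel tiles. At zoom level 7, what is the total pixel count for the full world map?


tiles per axis = 2^7 = 128
total tiles = 128^2 = 16384
pixels per axis = 128 * 1013 = 129664
total pixels = 129664^2 = 16812752896

16812752896 pixels


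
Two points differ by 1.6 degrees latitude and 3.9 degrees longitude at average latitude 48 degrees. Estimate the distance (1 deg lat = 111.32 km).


dlat_km = 1.6 * 111.32 = 178.112
dlon_km = 3.9 * 111.32 * cos(48) ≈ 290.502
dist = sqrt(178.112^2 + 290.502^2) ≈ 340.8 km

340.8 km


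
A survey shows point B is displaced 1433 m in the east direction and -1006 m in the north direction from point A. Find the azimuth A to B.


az = atan2(1433, -1006) = 125.1 deg
adjusted to 0-360: 125.1 degrees

125.1 degrees


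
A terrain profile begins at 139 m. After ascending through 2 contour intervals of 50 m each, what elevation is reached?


elevation = 139 + 2 * 50 = 239 m

239 m


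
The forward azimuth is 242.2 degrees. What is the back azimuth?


back azimuth = (242.2 + 180) mod 360 = 62.2 degrees

62.2 degrees


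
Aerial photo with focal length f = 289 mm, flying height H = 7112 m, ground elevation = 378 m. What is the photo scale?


scale = f / (H - h) = 289 mm / 6734 m = 289 / 6734000 = 1:23301

1:23301


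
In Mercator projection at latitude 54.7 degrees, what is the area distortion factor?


area_distortion = 1/cos^2(54.7) = 2.995

2.995


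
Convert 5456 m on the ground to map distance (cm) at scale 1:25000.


map_cm = 5456 * 100 / 25000 = 21.824 cm ≈ 21.82 cm

21.82 cm


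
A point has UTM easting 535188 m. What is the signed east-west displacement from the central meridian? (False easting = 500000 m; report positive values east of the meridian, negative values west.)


displacement = 535188 - 500000 = 35188 m

35188 m


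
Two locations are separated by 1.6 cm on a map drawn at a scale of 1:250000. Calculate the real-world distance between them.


ground = 1.6 cm * 250000 / 100 = 4000.0 m = 4.0 km

4.0 km


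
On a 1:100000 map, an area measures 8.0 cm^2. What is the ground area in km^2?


ground_area = 8.0 * (100000/100)^2 = 8000000.0 m^2 = 8.0 km^2

8.0 km^2


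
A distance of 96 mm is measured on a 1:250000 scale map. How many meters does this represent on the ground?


ground = 96 mm * 250000 / 1000 = 24000.0 m

24000.0 m


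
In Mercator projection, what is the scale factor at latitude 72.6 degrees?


SF = 1 / cos(72.6) = 1 / 0.299041 = 3.344

3.344


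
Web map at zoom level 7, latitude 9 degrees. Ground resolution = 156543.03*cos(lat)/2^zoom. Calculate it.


res = 156543.03 * cos(9) / 2^7 = 156543.03 * 0.98768834 / 128 = 1207.94 m/pixel

1207.94 m/pixel


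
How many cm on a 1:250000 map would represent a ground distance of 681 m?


map_cm = 681 * 100 / 250000 = 0.2724 cm ≈ 0.27 cm

0.27 cm


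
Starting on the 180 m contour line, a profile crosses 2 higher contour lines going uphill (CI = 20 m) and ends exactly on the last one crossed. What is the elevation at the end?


elevation = 180 + 2 * 20 = 220 m

220 m


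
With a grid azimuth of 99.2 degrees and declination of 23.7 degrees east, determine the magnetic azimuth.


magnetic azimuth = grid azimuth - declination (east +ve)
mag_az = 99.2 - 23.7 = 75.5 degrees

75.5 degrees


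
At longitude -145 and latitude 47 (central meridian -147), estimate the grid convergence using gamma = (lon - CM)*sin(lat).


gamma = (-145 - -147) * sin(47) = 2 * 0.731354 = 1.463 degrees

1.463 degrees


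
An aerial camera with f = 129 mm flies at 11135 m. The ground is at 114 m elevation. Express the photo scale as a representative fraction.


scale = f / (H - h) = 129 mm / 11021 m = 129 / 11021000 = 1:85434

1:85434


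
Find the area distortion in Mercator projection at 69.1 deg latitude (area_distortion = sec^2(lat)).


area_distortion = 1/cos^2(69.1) = 7.858

7.858


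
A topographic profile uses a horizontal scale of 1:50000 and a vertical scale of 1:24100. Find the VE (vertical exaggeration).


VE = horizontal_scale / vertical_scale = 50000 / 24100 ≈ 2.1

2.1x


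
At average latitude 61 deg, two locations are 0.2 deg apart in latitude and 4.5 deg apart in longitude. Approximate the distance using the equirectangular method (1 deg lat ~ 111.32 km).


dlat_km = 0.2 * 111.32 = 22.264
dlon_km = 4.5 * 111.32 * cos(61) ≈ 242.861
dist = sqrt(22.264^2 + 242.861^2) ≈ 243.9 km

243.9 km


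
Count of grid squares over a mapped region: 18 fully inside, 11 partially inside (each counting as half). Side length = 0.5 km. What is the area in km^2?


effective squares = 18 + 11 * 0.5 = 23.5
area = 23.5 * 0.25 = 5.875 km^2

5.875 km^2


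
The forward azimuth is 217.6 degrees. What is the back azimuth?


back azimuth = (217.6 + 180) mod 360 = 37.6 degrees

37.6 degrees


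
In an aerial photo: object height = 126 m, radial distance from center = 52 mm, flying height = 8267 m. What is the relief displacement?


d = h * r / H = 126 * 52 / 8267 = 0.79 mm

0.79 mm


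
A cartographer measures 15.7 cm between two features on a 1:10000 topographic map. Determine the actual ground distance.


ground = 15.7 cm * 10000 / 100 = 1570.0 m = 1.57 km

1.57 km


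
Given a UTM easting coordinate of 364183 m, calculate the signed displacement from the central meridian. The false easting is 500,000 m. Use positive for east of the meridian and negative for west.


displacement = 364183 - 500000 = -135817 m

-135817 m


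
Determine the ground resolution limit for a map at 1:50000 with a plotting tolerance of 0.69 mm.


ground = 0.69 mm * 50000 / 1000 = 34.5 m

34.5 m


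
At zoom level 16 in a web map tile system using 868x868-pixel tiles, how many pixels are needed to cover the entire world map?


tiles per axis = 2^16 = 65536
total tiles = 65536^2 = 4294967296
pixels per axis = 65536 * 868 = 56885248
total pixels = 56885248^2 = 3235931440021504

3235931440021504 pixels


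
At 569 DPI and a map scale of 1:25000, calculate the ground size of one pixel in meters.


pixel_cm = 2.54 / 569 ≈ 0.004464 cm
ground = pixel_cm * 25000 / 100 = 2.54 * 25000 / (569 * 100) = 63500 / 56900 ≈ 1.12 m

1.12 m


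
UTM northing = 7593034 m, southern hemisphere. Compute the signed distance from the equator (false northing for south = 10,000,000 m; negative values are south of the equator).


For southern: actual = 7593034 - 10000000 = -2406966 m

-2406966 m


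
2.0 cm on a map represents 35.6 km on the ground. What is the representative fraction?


ground = 35.6 km = 3560000 cm; RF denominator = ground / map = 3560000 / 2.0 = 1780000; RF = 1:1780000

1:1780000


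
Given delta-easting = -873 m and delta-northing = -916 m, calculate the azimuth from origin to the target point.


az = atan2(-873, -916) = -136.4 deg
adjusted to 0-360: 223.6 degrees

223.6 degrees


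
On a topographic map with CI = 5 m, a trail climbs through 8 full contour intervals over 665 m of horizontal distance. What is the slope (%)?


elevation change = 8 * 5 = 40 m
slope = 40 / 665 * 100 = 6.0%

6.0%


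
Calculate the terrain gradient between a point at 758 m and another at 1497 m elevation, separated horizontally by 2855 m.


gradient = (1497 - 758) / 2855 = 739 / 2855 = 0.2588

0.2588


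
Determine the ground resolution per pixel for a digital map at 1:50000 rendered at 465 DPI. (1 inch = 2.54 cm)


pixel_cm = 2.54 / 465 ≈ 0.005462 cm
ground = pixel_cm * 50000 / 100 = 2.54 * 50000 / (465 * 100) = 127000 / 46500 ≈ 2.73 m

2.73 m


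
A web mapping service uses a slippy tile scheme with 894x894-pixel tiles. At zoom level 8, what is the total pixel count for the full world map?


tiles per axis = 2^8 = 256
total tiles = 256^2 = 65536
pixels per axis = 256 * 894 = 228864
total pixels = 228864^2 = 52378730496

52378730496 pixels


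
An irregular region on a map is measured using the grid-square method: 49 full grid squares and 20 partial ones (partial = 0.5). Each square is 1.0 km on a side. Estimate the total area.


effective squares = 49 + 20 * 0.5 = 59.0
area = 59.0 * 1.0 = 59.0 km^2

59.0 km^2


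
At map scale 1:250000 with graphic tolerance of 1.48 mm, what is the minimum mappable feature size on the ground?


ground = 1.48 mm * 250000 / 1000 = 370.0 m

370.0 m


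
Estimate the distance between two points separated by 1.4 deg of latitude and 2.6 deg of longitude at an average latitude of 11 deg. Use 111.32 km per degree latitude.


dlat_km = 1.4 * 111.32 = 155.848
dlon_km = 2.6 * 111.32 * cos(11) ≈ 284.114
dist = sqrt(155.848^2 + 284.114^2) ≈ 324.1 km

324.1 km


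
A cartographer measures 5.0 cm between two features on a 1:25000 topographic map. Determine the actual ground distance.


ground = 5.0 cm * 25000 / 100 = 1250.0 m = 1.25 km

1.25 km


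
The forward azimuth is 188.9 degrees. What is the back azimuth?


back azimuth = (188.9 + 180) mod 360 = 8.9 degrees

8.9 degrees


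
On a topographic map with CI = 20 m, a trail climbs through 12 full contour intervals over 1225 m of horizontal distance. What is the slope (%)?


elevation change = 12 * 20 = 240 m
slope = 240 / 1225 * 100 = 19.6%

19.6%


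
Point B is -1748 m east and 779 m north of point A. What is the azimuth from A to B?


az = atan2(-1748, 779) = -66.0 deg
adjusted to 0-360: 294.0 degrees

294.0 degrees


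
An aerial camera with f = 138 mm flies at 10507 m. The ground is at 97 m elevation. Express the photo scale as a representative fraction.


scale = f / (H - h) = 138 mm / 10410 m = 138 / 10410000 = 1:75435

1:75435


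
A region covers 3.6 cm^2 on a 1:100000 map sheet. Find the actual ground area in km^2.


ground_area = 3.6 * (100000/100)^2 = 3600000.0 m^2 = 3.6 km^2

3.6 km^2


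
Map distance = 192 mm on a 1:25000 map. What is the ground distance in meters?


ground = 192 mm * 25000 / 1000 = 4800.0 m

4800.0 m


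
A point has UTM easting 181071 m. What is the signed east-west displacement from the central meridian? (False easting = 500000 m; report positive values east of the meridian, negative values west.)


displacement = 181071 - 500000 = -318929 m

-318929 m


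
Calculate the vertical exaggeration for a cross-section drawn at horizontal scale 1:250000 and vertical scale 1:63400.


VE = horizontal_scale / vertical_scale = 250000 / 63400 ≈ 3.9

3.9x


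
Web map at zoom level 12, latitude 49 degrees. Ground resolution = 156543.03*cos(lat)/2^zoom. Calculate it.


res = 156543.03 * cos(49) / 2^12 = 156543.03 * 0.65605903 / 4096 = 25.07 m/pixel

25.07 m/pixel


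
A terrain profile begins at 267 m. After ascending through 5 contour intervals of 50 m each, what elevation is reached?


elevation = 267 + 5 * 50 = 517 m

517 m


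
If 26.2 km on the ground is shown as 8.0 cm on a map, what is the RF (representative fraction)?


ground = 26.2 km = 2620000 cm; RF denominator = ground / map = 2620000 / 8.0 = 327500; RF = 1:327500

1:327500


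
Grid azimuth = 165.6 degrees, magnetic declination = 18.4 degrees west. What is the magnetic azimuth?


magnetic azimuth = grid azimuth - declination (east +ve)
mag_az = 165.6 - -18.4 = 184.0 degrees

184.0 degrees


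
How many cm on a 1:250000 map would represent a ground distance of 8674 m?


map_cm = 8674 * 100 / 250000 = 3.4696 cm ≈ 3.47 cm

3.47 cm


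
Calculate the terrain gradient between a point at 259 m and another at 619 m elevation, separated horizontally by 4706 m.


gradient = (619 - 259) / 4706 = 360 / 4706 = 0.0765

0.0765


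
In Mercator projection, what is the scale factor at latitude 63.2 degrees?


SF = 1 / cos(63.2) = 1 / 0.450878 = 2.218

2.218


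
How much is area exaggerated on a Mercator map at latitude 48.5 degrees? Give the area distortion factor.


area_distortion = 1/cos^2(48.5) = 2.278

2.278


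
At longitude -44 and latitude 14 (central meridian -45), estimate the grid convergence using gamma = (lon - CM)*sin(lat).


gamma = (-44 - -45) * sin(14) = 1 * 0.241922 = 0.242 degrees

0.242 degrees


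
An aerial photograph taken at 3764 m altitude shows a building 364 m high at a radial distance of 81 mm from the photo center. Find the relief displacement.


d = h * r / H = 364 * 81 / 3764 = 7.83 mm

7.83 mm


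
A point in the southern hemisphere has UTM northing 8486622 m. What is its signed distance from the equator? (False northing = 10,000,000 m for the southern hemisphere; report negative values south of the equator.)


For southern: actual = 8486622 - 10000000 = -1513378 m

-1513378 m


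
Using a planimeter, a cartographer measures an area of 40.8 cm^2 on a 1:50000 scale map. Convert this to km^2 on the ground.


ground_area = 40.8 * (50000/100)^2 = 10200000.0 m^2 = 10.2 km^2

10.2 km^2


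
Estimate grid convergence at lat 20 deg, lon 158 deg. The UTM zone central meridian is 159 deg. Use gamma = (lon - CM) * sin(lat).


gamma = (158 - 159) * sin(20) = -1 * 0.34202 = -0.342 degrees

-0.342 degrees


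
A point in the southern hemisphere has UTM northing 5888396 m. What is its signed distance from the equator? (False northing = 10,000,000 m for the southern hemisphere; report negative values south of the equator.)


For southern: actual = 5888396 - 10000000 = -4111604 m

-4111604 m


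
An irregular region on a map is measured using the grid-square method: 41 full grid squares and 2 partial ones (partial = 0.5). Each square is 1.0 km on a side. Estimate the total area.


effective squares = 41 + 2 * 0.5 = 42.0
area = 42.0 * 1.0 = 42.0 km^2

42.0 km^2


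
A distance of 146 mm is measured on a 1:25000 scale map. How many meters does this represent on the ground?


ground = 146 mm * 25000 / 1000 = 3650.0 m

3650.0 m


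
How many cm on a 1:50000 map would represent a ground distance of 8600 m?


map_cm = 8600 * 100 / 50000 = 17.2 cm

17.2 cm


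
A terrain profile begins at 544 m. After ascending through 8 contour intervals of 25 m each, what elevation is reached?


elevation = 544 + 8 * 25 = 744 m

744 m


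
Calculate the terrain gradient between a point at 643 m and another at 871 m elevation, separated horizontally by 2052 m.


gradient = (871 - 643) / 2052 = 228 / 2052 = 0.1111

0.1111


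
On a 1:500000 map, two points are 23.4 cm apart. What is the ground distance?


ground = 23.4 cm * 500000 / 100 = 117000.0 m = 117.0 km

117.0 km


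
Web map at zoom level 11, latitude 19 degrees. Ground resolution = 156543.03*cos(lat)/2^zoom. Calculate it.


res = 156543.03 * cos(19) / 2^11 = 156543.03 * 0.94551858 / 2048 = 72.27 m/pixel

72.27 m/pixel


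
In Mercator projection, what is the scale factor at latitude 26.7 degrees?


SF = 1 / cos(26.7) = 1 / 0.893371 = 1.119

1.119


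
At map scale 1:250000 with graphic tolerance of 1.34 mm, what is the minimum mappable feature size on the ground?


ground = 1.34 mm * 250000 / 1000 = 335.0 m

335.0 m


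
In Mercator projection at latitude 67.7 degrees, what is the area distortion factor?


area_distortion = 1/cos^2(67.7) = 6.945

6.945


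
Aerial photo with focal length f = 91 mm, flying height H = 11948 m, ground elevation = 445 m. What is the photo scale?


scale = f / (H - h) = 91 mm / 11503 m = 91 / 11503000 = 1:126407

1:126407


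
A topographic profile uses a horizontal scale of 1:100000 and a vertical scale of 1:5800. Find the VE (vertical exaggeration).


VE = horizontal_scale / vertical_scale = 100000 / 5800 ≈ 17.2

17.2x


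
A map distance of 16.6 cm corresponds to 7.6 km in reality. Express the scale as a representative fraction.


ground = 7.6 km = 760000 cm; RF denominator = ground / map = 760000 / 16.6 ≈ 45783; RF = 1:45783

1:45783


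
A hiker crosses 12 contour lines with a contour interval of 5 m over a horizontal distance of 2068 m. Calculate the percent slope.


elevation change = 12 * 5 = 60 m
slope = 60 / 2068 * 100 = 2.9%

2.9%


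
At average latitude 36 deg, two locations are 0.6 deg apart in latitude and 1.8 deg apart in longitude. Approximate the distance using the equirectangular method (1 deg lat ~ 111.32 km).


dlat_km = 0.6 * 111.32 = 66.792
dlon_km = 1.8 * 111.32 * cos(36) ≈ 162.108
dist = sqrt(66.792^2 + 162.108^2) ≈ 175.3 km

175.3 km


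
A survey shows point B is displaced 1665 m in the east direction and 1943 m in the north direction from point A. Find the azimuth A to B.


az = atan2(1665, 1943) = 40.6 deg
adjusted to 0-360: 40.6 degrees

40.6 degrees


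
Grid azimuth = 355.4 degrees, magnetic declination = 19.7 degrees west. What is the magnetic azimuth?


magnetic azimuth = grid azimuth - declination (east +ve)
mag_az = 355.4 - -19.7 = 15.1 degrees

15.1 degrees


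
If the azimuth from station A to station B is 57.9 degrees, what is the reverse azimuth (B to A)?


back azimuth = (57.9 + 180) mod 360 = 237.9 degrees

237.9 degrees


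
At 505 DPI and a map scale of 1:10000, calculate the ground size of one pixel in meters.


pixel_cm = 2.54 / 505 ≈ 0.00503 cm
ground = pixel_cm * 10000 / 100 = 2.54 * 10000 / (505 * 100) = 25400 / 50500 ≈ 0.5 m

0.5 m


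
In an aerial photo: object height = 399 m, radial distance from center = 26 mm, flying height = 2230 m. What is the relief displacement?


d = h * r / H = 399 * 26 / 2230 = 4.65 mm

4.65 mm


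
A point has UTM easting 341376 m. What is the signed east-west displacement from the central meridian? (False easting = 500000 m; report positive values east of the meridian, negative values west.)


displacement = 341376 - 500000 = -158624 m

-158624 m


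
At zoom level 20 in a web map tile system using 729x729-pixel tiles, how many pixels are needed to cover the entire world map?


tiles per axis = 2^20 = 1048576
total tiles = 1048576^2 = 1099511627776
pixels per axis = 1048576 * 729 = 764411904
total pixels = 764411904^2 = 584325558976905216

584325558976905216 pixels


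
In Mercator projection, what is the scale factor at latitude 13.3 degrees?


SF = 1 / cos(13.3) = 1 / 0.973179 = 1.028

1.028


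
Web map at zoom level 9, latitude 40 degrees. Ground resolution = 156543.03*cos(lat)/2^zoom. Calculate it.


res = 156543.03 * cos(40) / 2^9 = 156543.03 * 0.76604444 / 512 = 234.22 m/pixel

234.22 m/pixel


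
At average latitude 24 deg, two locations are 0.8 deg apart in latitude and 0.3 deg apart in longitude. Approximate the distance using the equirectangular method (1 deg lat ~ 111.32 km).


dlat_km = 0.8 * 111.32 = 89.056
dlon_km = 0.3 * 111.32 * cos(24) ≈ 30.509
dist = sqrt(89.056^2 + 30.509^2) ≈ 94.1 km

94.1 km


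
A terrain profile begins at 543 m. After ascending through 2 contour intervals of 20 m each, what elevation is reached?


elevation = 543 + 2 * 20 = 583 m

583 m


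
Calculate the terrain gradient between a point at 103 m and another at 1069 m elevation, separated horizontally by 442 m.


gradient = (1069 - 103) / 442 = 966 / 442 = 2.1855

2.1855


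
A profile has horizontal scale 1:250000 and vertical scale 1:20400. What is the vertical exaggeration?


VE = horizontal_scale / vertical_scale = 250000 / 20400 ≈ 12.3

12.3x


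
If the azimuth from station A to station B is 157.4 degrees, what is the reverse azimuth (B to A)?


back azimuth = (157.4 + 180) mod 360 = 337.4 degrees

337.4 degrees


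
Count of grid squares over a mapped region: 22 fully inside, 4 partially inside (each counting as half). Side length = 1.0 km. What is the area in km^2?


effective squares = 22 + 4 * 0.5 = 24.0
area = 24.0 * 1.0 = 24.0 km^2

24.0 km^2


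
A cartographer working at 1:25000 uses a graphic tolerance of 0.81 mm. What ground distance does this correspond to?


ground = 0.81 mm * 25000 / 1000 = 20.25 m

20.25 m


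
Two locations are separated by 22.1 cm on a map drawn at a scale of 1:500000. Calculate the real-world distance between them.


ground = 22.1 cm * 500000 / 100 = 110500.0 m = 110.5 km

110.5 km


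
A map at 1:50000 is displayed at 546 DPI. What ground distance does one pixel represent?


pixel_cm = 2.54 / 546 ≈ 0.004652 cm
ground = pixel_cm * 50000 / 100 = 2.54 * 50000 / (546 * 100) = 127000 / 54600 ≈ 2.33 m

2.33 m


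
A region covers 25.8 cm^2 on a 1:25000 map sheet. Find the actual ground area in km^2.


ground_area = 25.8 * (25000/100)^2 = 1612500.0 m^2 = 1.6125 km^2 ≈ 1.613 km^2

1.613 km^2


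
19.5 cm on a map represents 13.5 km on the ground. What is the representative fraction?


ground = 13.5 km = 1350000 cm; RF denominator = ground / map = 1350000 / 19.5 ≈ 69231; RF = 1:69231

1:69231


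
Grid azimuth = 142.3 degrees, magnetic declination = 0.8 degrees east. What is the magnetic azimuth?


magnetic azimuth = grid azimuth - declination (east +ve)
mag_az = 142.3 - 0.8 = 141.5 degrees

141.5 degrees


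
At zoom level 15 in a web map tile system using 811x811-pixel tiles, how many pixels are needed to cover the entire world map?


tiles per axis = 2^15 = 32768
total tiles = 32768^2 = 1073741824
pixels per axis = 32768 * 811 = 26574848
total pixels = 26574848^2 = 706222546223104

706222546223104 pixels


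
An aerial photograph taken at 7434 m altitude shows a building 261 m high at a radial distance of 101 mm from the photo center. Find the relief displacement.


d = h * r / H = 261 * 101 / 7434 = 3.55 mm

3.55 mm


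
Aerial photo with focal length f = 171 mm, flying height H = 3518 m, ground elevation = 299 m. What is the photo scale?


scale = f / (H - h) = 171 mm / 3219 m = 171 / 3219000 = 1:18825

1:18825


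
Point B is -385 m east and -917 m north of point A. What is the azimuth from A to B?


az = atan2(-385, -917) = -157.2 deg
adjusted to 0-360: 202.8 degrees

202.8 degrees


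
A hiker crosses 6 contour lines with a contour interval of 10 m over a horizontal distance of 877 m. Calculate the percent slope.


elevation change = 6 * 10 = 60 m
slope = 60 / 877 * 100 = 6.8%

6.8%


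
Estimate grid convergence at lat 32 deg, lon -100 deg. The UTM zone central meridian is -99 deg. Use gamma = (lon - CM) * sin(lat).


gamma = (-100 - -99) * sin(32) = -1 * 0.529919 = -0.53 degrees

-0.53 degrees


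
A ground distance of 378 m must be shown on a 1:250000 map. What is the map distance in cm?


map_cm = 378 * 100 / 250000 = 0.1512 cm ≈ 0.15 cm

0.15 cm


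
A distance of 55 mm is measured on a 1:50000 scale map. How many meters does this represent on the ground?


ground = 55 mm * 50000 / 1000 = 2750.0 m

2750.0 m


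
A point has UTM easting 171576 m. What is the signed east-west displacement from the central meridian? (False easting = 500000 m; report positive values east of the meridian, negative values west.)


displacement = 171576 - 500000 = -328424 m

-328424 m


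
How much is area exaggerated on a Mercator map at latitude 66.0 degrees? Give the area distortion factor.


area_distortion = 1/cos^2(66.0) = 6.045

6.045


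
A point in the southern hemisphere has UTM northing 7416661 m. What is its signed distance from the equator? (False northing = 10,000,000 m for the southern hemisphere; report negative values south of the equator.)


For southern: actual = 7416661 - 10000000 = -2583339 m

-2583339 m


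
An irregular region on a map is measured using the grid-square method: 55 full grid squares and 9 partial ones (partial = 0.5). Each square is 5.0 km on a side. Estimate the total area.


effective squares = 55 + 9 * 0.5 = 59.5
area = 59.5 * 25.0 = 1487.5 km^2

1487.5 km^2


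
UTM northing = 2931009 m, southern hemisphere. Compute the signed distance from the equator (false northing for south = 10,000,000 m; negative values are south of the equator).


For southern: actual = 2931009 - 10000000 = -7068991 m

-7068991 m


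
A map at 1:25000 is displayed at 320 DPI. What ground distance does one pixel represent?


pixel_cm = 2.54 / 320 ≈ 0.007938 cm
ground = pixel_cm * 25000 / 100 = 2.54 * 25000 / (320 * 100) = 63500 / 32000 ≈ 1.98 m

1.98 m


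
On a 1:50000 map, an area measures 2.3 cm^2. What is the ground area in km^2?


ground_area = 2.3 * (50000/100)^2 = 575000.0 m^2 = 0.575 km^2

0.575 km^2


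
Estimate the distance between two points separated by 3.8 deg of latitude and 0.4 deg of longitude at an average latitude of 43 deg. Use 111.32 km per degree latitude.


dlat_km = 3.8 * 111.32 = 423.016
dlon_km = 0.4 * 111.32 * cos(43) ≈ 32.566
dist = sqrt(423.016^2 + 32.566^2) ≈ 424.3 km

424.3 km


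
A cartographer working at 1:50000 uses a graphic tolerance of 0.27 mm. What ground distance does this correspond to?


ground = 0.27 mm * 50000 / 1000 = 13.5 m

13.5 m


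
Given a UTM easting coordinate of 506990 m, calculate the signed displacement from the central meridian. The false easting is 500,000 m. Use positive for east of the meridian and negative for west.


displacement = 506990 - 500000 = 6990 m

6990 m


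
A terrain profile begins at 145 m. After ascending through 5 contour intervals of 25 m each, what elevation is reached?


elevation = 145 + 5 * 25 = 270 m

270 m


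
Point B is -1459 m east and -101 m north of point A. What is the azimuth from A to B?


az = atan2(-1459, -101) = -94.0 deg
adjusted to 0-360: 266.0 degrees

266.0 degrees


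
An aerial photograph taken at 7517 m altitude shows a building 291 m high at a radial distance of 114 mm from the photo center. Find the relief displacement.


d = h * r / H = 291 * 114 / 7517 = 4.41 mm

4.41 mm


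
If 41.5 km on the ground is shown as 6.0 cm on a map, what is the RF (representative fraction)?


ground = 41.5 km = 4150000 cm; RF denominator = ground / map = 4150000 / 6.0 ≈ 691667; RF = 1:691667

1:691667


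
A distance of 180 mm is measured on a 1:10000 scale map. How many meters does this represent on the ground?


ground = 180 mm * 10000 / 1000 = 1800.0 m

1800.0 m


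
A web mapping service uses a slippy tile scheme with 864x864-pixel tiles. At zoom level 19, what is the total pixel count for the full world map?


tiles per axis = 2^19 = 524288
total tiles = 524288^2 = 274877906944
pixels per axis = 524288 * 864 = 452984832
total pixels = 452984832^2 = 205195258022068224

205195258022068224 pixels


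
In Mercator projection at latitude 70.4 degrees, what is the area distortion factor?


area_distortion = 1/cos^2(70.4) = 8.887

8.887


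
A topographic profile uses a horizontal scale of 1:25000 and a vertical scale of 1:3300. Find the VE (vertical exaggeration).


VE = horizontal_scale / vertical_scale = 25000 / 3300 ≈ 7.6

7.6x


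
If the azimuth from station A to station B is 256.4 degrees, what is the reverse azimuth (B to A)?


back azimuth = (256.4 + 180) mod 360 = 76.4 degrees

76.4 degrees


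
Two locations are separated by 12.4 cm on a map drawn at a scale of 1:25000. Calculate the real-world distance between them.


ground = 12.4 cm * 25000 / 100 = 3100.0 m = 3.1 km

3.1 km


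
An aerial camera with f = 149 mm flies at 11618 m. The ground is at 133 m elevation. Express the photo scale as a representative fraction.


scale = f / (H - h) = 149 mm / 11485 m = 149 / 11485000 = 1:77081

1:77081


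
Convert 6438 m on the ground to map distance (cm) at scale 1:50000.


map_cm = 6438 * 100 / 50000 = 12.876 cm ≈ 12.88 cm

12.88 cm


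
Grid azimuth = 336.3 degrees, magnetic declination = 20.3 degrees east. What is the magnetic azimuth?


magnetic azimuth = grid azimuth - declination (east +ve)
mag_az = 336.3 - 20.3 = 316.0 degrees

316.0 degrees


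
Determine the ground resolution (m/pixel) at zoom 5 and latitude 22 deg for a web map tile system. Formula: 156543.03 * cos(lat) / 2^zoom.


res = 156543.03 * cos(22) / 2^5 = 156543.03 * 0.92718385 / 32 = 4535.76 m/pixel

4535.76 m/pixel
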